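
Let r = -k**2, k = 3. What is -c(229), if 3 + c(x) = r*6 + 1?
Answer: 56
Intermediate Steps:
r = -9 (r = -1*3**2 = -1*9 = -9)
c(x) = -56 (c(x) = -3 + (-9*6 + 1) = -3 + (-54 + 1) = -3 - 53 = -56)
-c(229) = -1*(-56) = 56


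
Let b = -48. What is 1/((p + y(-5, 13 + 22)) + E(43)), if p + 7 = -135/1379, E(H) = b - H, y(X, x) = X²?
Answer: -1379/100802 ≈ -0.013680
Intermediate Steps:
E(H) = -48 - H
p = -9788/1379 (p = -7 - 135/1379 = -9788/1379 ≈ -7.0979)
1/((p + y(-5, 13 + 22)) + E(43)) = 1/((-9788/1379 + (-5)²) + (-48 - 1*43)) = 1/((-9788/1379 + 25) + (-48 - 43)) = 1/(24687/1379 - 91) = 1/(-100802/1379) = -1379/100802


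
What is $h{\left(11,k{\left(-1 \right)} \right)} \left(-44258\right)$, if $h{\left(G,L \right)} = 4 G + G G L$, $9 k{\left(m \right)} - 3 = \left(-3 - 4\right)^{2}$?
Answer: $- \frac{295997504}{9} \approx -3.2889 \cdot 10^{7}$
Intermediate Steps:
$k{\left(m \right)} = \frac{52}{9}$ ($k{\left(m \right)} = \frac{1}{3} + \frac{\left(-3 - 4\right)^{2}}{9} = \frac{1}{3} + \frac{\left(-7\right)^{2}}{9} = \frac{1}{3} + \frac{1}{9} \cdot 49 = \frac{1}{3} + \frac{49}{9} = \frac{52}{9}$)
$h{\left(G,L \right)} = 4 G + L G^{2}$ ($h{\left(G,L \right)} = 4 G + G^{2} L = 4 G + L G^{2}$)
$h{\left(11,k{\left(-1 \right)} \right)} \left(-44258\right) = 11 \left(4 + 11 \cdot \frac{52}{9}\right) \left(-44258\right) = 11 \left(4 + \frac{572}{9}\right) \left(-44258\right) = 11 \cdot \frac{608}{9} \left(-44258\right) = \frac{6688}{9} \left(-44258\right) = - \frac{295997504}{9}$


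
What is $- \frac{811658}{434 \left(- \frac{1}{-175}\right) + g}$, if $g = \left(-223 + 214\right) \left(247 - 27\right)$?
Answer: $\frac{10145725}{24719} \approx 410.44$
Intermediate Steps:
$g = -1980$ ($g = \left(-9\right) 220 = -1980$)
$- \frac{811658}{434 \left(- \frac{1}{-175}\right) + g} = - \frac{811658}{434 \left(- \frac{1}{-175}\right) - 1980} = - \frac{811658}{434 \left(\left(-1\right) \left(- \frac{1}{175}\right)\right) - 1980} = - \frac{811658}{434 \cdot \frac{1}{175} - 1980} = - \frac{811658}{\frac{62}{25} - 1980} = - \frac{811658}{- \frac{49438}{25}} = \left(-811658\right) \left(- \frac{25}{49438}\right) = \frac{10145725}{24719}$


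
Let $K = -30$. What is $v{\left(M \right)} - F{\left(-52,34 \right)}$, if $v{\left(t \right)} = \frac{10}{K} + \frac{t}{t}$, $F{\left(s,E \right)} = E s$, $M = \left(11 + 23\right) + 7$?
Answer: $\frac{5306}{3} \approx 1768.7$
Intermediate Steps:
$M = 41$ ($M = 34 + 7 = 41$)
$v{\left(t \right)} = \frac{2}{3}$ ($v{\left(t \right)} = \frac{10}{-30} + \frac{t}{t} = 10 \left(- \frac{1}{30}\right) + 1 = - \frac{1}{3} + 1 = \frac{2}{3}$)
$v{\left(M \right)} - F{\left(-52,34 \right)} = \frac{2}{3} - 34 \left(-52\right) = \frac{2}{3} - -1768 = \frac{2}{3} + 1768 = \frac{5306}{3}$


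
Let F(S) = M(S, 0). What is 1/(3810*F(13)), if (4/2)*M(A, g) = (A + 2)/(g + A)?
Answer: 13/28575 ≈ 0.00045494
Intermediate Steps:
M(A, g) = (2 + A)/(2*(A + g)) (M(A, g) = ((A + 2)/(g + A))/2 = ((2 + A)/(A + g))/2 = (2 + A)/(2*(A + g)))
F(S) = (1 + S/2)/S (F(S) = (1 + S/2)/(S + 0) = (1 + S/2)/S)
1/(3810*F(13)) = 1/(3810*((½)*(2 + 13)/13)) = 1/(3810*((½)*(1/13)*15)) = 1/(3810*(15/26)) = 1/(28575/13) = 13/28575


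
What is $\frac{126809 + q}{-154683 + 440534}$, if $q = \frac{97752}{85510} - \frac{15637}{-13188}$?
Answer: $\frac{71502940605083}{161177926751940} \approx 0.44363$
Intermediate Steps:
$q = \frac{1313136623}{563852940}$ ($q = 97752 \cdot \frac{1}{85510} - - \frac{15637}{13188} = \frac{48876}{42755} + \frac{15637}{13188} = \frac{1313136623}{563852940} \approx 2.3289$)
$\frac{126809 + q}{-154683 + 440534} = \frac{126809 + \frac{1313136623}{563852940}}{-154683 + 440534} = \frac{71502940605083}{563852940 \cdot 285851} = \frac{71502940605083}{563852940} \cdot \frac{1}{285851} = \frac{71502940605083}{161177926751940}$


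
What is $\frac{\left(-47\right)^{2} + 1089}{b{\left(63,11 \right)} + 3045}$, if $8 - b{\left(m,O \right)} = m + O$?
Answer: $\frac{3298}{2979} \approx 1.1071$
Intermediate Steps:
$b{\left(m,O \right)} = 8 - O - m$ ($b{\left(m,O \right)} = 8 - \left(m + O\right) = 8 - \left(O + m\right) = 8 - O - m$)
$\frac{\left(-47\right)^{2} + 1089}{b{\left(63,11 \right)} + 3045} = \frac{\left(-47\right)^{2} + 1089}{\left(8 - 11 - 63\right) + 3045} = \frac{2209 + 1089}{\left(8 - 11 - 63\right) + 3045} = \frac{3298}{-66 + 3045} = \frac{3298}{2979}$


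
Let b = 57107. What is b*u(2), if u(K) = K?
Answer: 114214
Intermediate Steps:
b*u(2) = 57107*2 = 114214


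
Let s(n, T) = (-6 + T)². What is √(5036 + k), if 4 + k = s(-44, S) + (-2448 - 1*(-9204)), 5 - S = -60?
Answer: √15269 ≈ 123.57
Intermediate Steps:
S = 65 (S = 5 - 1*(-60) = 5 + 60 = 65)
k = 10233 (k = -4 + ((-6 + 65)² + (-2448 - 1*(-9204))) = -4 + (59² + (-2448 + 9204)) = -4 + (3481 + 6756) = -4 + 10237 = 10233)
√(5036 + k) = √(5036 + 10233) = √15269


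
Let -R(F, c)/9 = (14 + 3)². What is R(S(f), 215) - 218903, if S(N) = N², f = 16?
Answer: -221504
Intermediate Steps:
R(F, c) = -2601 (R(F, c) = -9*(14 + 3)² = -9*17² = -9*289 = -2601)
R(S(f), 215) - 218903 = -2601 - 218903 = -221504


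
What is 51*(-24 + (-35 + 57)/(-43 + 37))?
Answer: -1411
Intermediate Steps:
51*(-24 + (-35 + 57)/(-43 + 37)) = 51*(-24 + 22/(-6)) = 51*(-24 + 22*(-⅙)) = 51*(-24 - 11/3) = 51*(-83/3) = -1411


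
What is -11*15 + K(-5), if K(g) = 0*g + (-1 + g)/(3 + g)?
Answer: -162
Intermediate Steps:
K(g) = (-1 + g)/(3 + g) (K(g) = 0 + (-1 + g)/(3 + g) = (-1 + g)/(3 + g))
-11*15 + K(-5) = -11*15 + (-1 - 5)/(3 - 5) = -165 - 6/(-2) = -165 - ½*(-6) = -165 + 3 = -162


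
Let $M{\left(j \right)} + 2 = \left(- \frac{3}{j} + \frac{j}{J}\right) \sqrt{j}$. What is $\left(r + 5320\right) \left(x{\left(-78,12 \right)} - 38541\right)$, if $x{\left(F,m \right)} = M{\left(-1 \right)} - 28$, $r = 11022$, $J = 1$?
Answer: $-630327282 + 32684 i \approx -6.3033 \cdot 10^{8} + 32684.0 i$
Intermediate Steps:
$M{\left(j \right)} = -2 + \sqrt{j} \left(j - \frac{3}{j}\right)$ ($M{\left(j \right)} = -2 + \left(- \frac{3}{j} + \frac{j}{1}\right) \sqrt{j} = -2 + \left(- \frac{3}{j} + j 1\right) \sqrt{j} = -2 + \left(- \frac{3}{j} + j\right) \sqrt{j} = -2 + \left(j - \frac{3}{j}\right) \sqrt{j} = -2 + \sqrt{j} \left(j - \frac{3}{j}\right)$)
$x{\left(F,m \right)} = -30 + 2 i$ ($x{\left(F,m \right)} = \left(-2 + \left(-1\right)^{\frac{3}{2}} - \frac{3}{i}\right) - 28 = \left(-2 - i - 3 \left(- i\right)\right) - 28 = \left(-2 - i + 3 i\right) - 28 = \left(-2 + 2 i\right) - 28 = -30 + 2 i$)
$\left(r + 5320\right) \left(x{\left(-78,12 \right)} - 38541\right) = \left(11022 + 5320\right) \left(\left(-30 + 2 i\right) - 38541\right) = 16342 \left(-38571 + 2 i\right) = -630327282 + 32684 i$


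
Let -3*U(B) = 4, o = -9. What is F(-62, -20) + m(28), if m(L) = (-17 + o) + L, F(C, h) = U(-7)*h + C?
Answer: -100/3 ≈ -33.333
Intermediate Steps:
U(B) = -4/3 (U(B) = -⅓*4 = -4/3)
F(C, h) = C - 4*h/3 (F(C, h) = -4*h/3 + C = C - 4*h/3)
m(L) = -26 + L (m(L) = (-17 - 9) + L = -26 + L)
F(-62, -20) + m(28) = (-62 - 4/3*(-20)) + (-26 + 28) = (-62 + 80/3) + 2 = -106/3 + 2 = -100/3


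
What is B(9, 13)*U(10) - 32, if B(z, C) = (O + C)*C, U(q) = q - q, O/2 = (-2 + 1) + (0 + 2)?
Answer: -32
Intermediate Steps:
O = 2 (O = 2*((-2 + 1) + (0 + 2)) = 2*(-1 + 2) = 2*1 = 2)
U(q) = 0
B(z, C) = C*(2 + C) (B(z, C) = (2 + C)*C = C*(2 + C))
B(9, 13)*U(10) - 32 = (13*(2 + 13))*0 - 32 = (13*15)*0 - 32 = 195*0 - 32 = 0 - 32 = -32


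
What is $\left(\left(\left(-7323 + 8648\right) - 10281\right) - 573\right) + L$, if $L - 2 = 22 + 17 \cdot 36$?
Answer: $-8893$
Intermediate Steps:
$L = 636$ ($L = 2 + \left(22 + 17 \cdot 36\right) = 2 + \left(22 + 612\right) = 2 + 634 = 636$)
$\left(\left(\left(-7323 + 8648\right) - 10281\right) - 573\right) + L = \left(\left(\left(-7323 + 8648\right) - 10281\right) - 573\right) + 636 = \left(\left(1325 - 10281\right) - 573\right) + 636 = \left(-8956 - 573\right) + 636 = -9529 + 636 = -8893$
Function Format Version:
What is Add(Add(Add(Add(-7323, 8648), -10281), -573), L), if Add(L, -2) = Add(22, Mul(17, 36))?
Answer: -8893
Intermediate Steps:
L = 636 (L = Add(2, Add(22, Mul(17, 36))) = Add(2, Add(22, 612)) = Add(2, 634) = 636)
Add(Add(Add(Add(-7323, 8648), -10281), -573), L) = Add(Add(Add(Add(-7323, 8648), -10281), -573), 636) = Add(Add(Add(1325, -10281), -573), 636) = Add(Add(-8956, -573), 636) = Add(-9529, 636) = -8893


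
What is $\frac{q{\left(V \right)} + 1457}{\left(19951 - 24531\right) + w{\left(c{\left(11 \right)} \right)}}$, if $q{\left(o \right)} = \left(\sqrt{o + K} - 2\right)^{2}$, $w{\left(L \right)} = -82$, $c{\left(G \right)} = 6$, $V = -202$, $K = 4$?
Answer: $- \frac{421}{1554} + \frac{2 i \sqrt{22}}{777} \approx -0.27091 + 0.012073 i$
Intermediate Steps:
$q{\left(o \right)} = \left(-2 + \sqrt{4 + o}\right)^{2}$ ($q{\left(o \right)} = \left(\sqrt{o + 4} - 2\right)^{2} = \left(\sqrt{4 + o} - 2\right)^{2} = \left(-2 + \sqrt{4 + o}\right)^{2}$)
$\frac{q{\left(V \right)} + 1457}{\left(19951 - 24531\right) + w{\left(c{\left(11 \right)} \right)}} = \frac{\left(-2 + \sqrt{4 - 202}\right)^{2} + 1457}{\left(19951 - 24531\right) - 82} = \frac{\left(-2 + \sqrt{-198}\right)^{2} + 1457}{\left(19951 - 24531\right) - 82} = \frac{\left(-2 + 3 i \sqrt{22}\right)^{2} + 1457}{-4580 - 82} = \frac{1457 + \left(-2 + 3 i \sqrt{22}\right)^{2}}{-4662} = \left(1457 + \left(-2 + 3 i \sqrt{22}\right)^{2}\right) \left(- \frac{1}{4662}\right) = - \frac{1457}{4662} - \frac{\left(-2 + 3 i \sqrt{22}\right)^{2}}{4662}$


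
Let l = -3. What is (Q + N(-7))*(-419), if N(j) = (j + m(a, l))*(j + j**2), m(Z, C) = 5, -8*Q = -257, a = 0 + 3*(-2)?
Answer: 173885/8 ≈ 21736.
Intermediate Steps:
a = -6 (a = 0 - 6 = -6)
Q = 257/8 (Q = -1/8*(-257) = 257/8 ≈ 32.125)
N(j) = (5 + j)*(j + j**2) (N(j) = (j + 5)*(j + j**2) = (5 + j)*(j + j**2))
(Q + N(-7))*(-419) = (257/8 - 7*(5 + (-7)**2 + 6*(-7)))*(-419) = (257/8 - 7*(5 + 49 - 42))*(-419) = (257/8 - 7*12)*(-419) = (257/8 - 84)*(-419) = -415/8*(-419) = 173885/8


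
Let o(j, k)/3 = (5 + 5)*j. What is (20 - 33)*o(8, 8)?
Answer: -3120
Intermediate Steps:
o(j, k) = 30*j (o(j, k) = 3*((5 + 5)*j) = 3*(10*j) = 30*j)
(20 - 33)*o(8, 8) = (20 - 33)*(30*8) = -13*240 = -3120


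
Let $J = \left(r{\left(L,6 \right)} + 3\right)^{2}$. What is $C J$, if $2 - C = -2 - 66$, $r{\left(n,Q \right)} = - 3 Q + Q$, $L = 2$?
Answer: $5670$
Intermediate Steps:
$r{\left(n,Q \right)} = - 2 Q$
$C = 70$ ($C = 2 - \left(-2 - 66\right) = 2 - -68 = 2 + 68 = 70$)
$J = 81$ ($J = \left(\left(-2\right) 6 + 3\right)^{2} = \left(-12 + 3\right)^{2} = \left(-9\right)^{2} = 81$)
$C J = 70 \cdot 81 = 5670$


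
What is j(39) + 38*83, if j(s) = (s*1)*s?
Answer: 4675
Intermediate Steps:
j(s) = s² (j(s) = s*s = s²)
j(39) + 38*83 = 39² + 38*83 = 1521 + 3154 = 4675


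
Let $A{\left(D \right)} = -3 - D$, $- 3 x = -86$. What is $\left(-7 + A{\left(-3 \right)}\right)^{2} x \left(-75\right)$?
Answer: $-105350$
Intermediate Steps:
$x = \frac{86}{3}$ ($x = \left(- \frac{1}{3}\right) \left(-86\right) = \frac{86}{3} \approx 28.667$)
$\left(-7 + A{\left(-3 \right)}\right)^{2} x \left(-75\right) = \left(-7 - 0\right)^{2} \cdot \frac{86}{3} \left(-75\right) = \left(-7 + \left(-3 + 3\right)\right)^{2} \cdot \frac{86}{3} \left(-75\right) = \left(-7 + 0\right)^{2} \cdot \frac{86}{3} \left(-75\right) = \left(-7\right)^{2} \cdot \frac{86}{3} \left(-75\right) = 49 \cdot \frac{86}{3} \left(-75\right) = \frac{4214}{3} \left(-75\right) = -105350$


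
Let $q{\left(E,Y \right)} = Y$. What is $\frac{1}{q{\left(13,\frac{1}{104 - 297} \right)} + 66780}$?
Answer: $\frac{193}{12888539} \approx 1.4975 \cdot 10^{-5}$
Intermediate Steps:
$\frac{1}{q{\left(13,\frac{1}{104 - 297} \right)} + 66780} = \frac{1}{\frac{1}{104 - 297} + 66780} = \frac{1}{\frac{1}{-193} + 66780} = \frac{1}{- \frac{1}{193} + 66780} = \frac{1}{\frac{12888539}{193}} = \frac{193}{12888539}$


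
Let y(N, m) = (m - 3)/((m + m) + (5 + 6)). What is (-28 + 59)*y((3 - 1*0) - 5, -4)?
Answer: -217/3 ≈ -72.333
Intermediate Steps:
y(N, m) = (-3 + m)/(11 + 2*m) (y(N, m) = (-3 + m)/(2*m + 11) = (-3 + m)/(11 + 2*m))
(-28 + 59)*y((3 - 1*0) - 5, -4) = (-28 + 59)*((-3 - 4)/(11 + 2*(-4))) = 31*(-7/(11 - 8)) = 31*(-7/3) = -217/3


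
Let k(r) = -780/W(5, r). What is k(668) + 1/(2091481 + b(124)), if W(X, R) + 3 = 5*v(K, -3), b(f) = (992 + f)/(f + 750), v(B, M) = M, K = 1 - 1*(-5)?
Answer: 118817109461/2741933265 ≈ 43.333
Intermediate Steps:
K = 6 (K = 1 + 5 = 6)
b(f) = (992 + f)/(750 + f)
W(X, R) = -18 (W(X, R) = -3 + 5*(-3) = -3 - 15 = -18)
k(r) = 130/3 (k(r) = -780/(-18) = -780*(-1/18) = 130/3)
k(668) + 1/(2091481 + b(124)) = 130/3 + 1/(2091481 + (992 + 124)/(750 + 124)) = 130/3 + 1/(2091481 + 1116/874) = 130/3 + 1/(2091481 + (1/874)*1116) = 130/3 + 1/(2091481 + 558/437) = 130/3 + 1/(913977755/437) = 130/3 + 437/913977755 = 118817109461/2741933265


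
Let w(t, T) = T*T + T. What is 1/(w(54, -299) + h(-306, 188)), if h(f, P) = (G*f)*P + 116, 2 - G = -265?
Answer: -1/15270758 ≈ -6.5485e-8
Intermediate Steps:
G = 267 (G = 2 - 1*(-265) = 2 + 265 = 267)
w(t, T) = T + T² (w(t, T) = T² + T = T + T²)
h(f, P) = 116 + 267*P*f (h(f, P) = (267*f)*P + 116 = 267*P*f + 116 = 116 + 267*P*f)
1/(w(54, -299) + h(-306, 188)) = 1/(-299*(1 - 299) + (116 + 267*188*(-306))) = 1/(-299*(-298) + (116 - 15359976)) = 1/(89102 - 15359860) = 1/(-15270758) = -1/15270758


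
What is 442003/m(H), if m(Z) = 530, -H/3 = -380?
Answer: 442003/530 ≈ 833.97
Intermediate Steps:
H = 1140 (H = -3*(-380) = 1140)
442003/m(H) = 442003/530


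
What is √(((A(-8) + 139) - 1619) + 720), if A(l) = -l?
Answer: 4*I*√47 ≈ 27.423*I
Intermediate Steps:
√(((A(-8) + 139) - 1619) + 720) = √(((-1*(-8) + 139) - 1619) + 720) = √(((8 + 139) - 1619) + 720) = √((147 - 1619) + 720) = √(-1472 + 720) = √(-752) = 4*I*√47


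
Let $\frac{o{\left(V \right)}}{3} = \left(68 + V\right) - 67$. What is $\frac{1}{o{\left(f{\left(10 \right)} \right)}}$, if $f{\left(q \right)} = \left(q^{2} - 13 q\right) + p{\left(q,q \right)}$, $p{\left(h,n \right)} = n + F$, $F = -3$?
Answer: $- \frac{1}{66} \approx -0.015152$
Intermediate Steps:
$p{\left(h,n \right)} = -3 + n$ ($p{\left(h,n \right)} = n - 3 = -3 + n$)
$f{\left(q \right)} = -3 + q^{2} - 12 q$ ($f{\left(q \right)} = \left(q^{2} - 13 q\right) + \left(-3 + q\right) = -3 + q^{2} - 12 q$)
$o{\left(V \right)} = 3 + 3 V$ ($o{\left(V \right)} = 3 \left(\left(68 + V\right) - 67\right) = 3 \left(1 + V\right) = 3 + 3 V$)
$\frac{1}{o{\left(f{\left(10 \right)} \right)}} = \frac{1}{3 + 3 \left(-3 + 10^{2} - 120\right)} = \frac{1}{3 + 3 \left(-3 + 100 - 120\right)} = \frac{1}{3 + 3 \left(-23\right)} = \frac{1}{3 - 69} = \frac{1}{-66} = - \frac{1}{66}$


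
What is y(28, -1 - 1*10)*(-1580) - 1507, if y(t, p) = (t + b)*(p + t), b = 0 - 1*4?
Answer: -646147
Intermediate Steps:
b = -4 (b = 0 - 4 = -4)
y(t, p) = (-4 + t)*(p + t) (y(t, p) = (t - 4)*(p + t) = (-4 + t)*(p + t))
y(28, -1 - 1*10)*(-1580) - 1507 = (28**2 - 4*(-1 - 1*10) - 4*28 + (-1 - 1*10)*28)*(-1580) - 1507 = (784 - 4*(-1 - 10) - 112 + (-1 - 10)*28)*(-1580) - 1507 = (784 - 4*(-11) - 112 - 11*28)*(-1580) - 1507 = (784 + 44 - 112 - 308)*(-1580) - 1507 = 408*(-1580) - 1507 = -644640 - 1507 = -646147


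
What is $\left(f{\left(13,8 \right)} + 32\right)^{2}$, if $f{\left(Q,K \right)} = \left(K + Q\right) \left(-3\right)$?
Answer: $961$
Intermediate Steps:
$f{\left(Q,K \right)} = - 3 K - 3 Q$
$\left(f{\left(13,8 \right)} + 32\right)^{2} = \left(\left(\left(-3\right) 8 - 39\right) + 32\right)^{2} = \left(\left(-24 - 39\right) + 32\right)^{2} = \left(-63 + 32\right)^{2} = \left(-31\right)^{2} = 961$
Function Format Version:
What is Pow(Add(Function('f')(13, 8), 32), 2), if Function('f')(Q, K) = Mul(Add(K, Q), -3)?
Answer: 961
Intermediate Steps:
Function('f')(Q, K) = Add(Mul(-3, K), Mul(-3, Q))
Pow(Add(Function('f')(13, 8), 32), 2) = Pow(Add(Add(Mul(-3, 8), Mul(-3, 13)), 32), 2) = Pow(Add(Add(-24, -39), 32), 2) = Pow(Add(-63, 32), 2) = Pow(-31, 2) = 961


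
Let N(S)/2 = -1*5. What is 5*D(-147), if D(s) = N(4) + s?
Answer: -785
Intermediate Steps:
N(S) = -10 (N(S) = 2*(-1*5) = 2*(-5) = -10)
D(s) = -10 + s
5*D(-147) = 5*(-10 - 147) = 5*(-157) = -785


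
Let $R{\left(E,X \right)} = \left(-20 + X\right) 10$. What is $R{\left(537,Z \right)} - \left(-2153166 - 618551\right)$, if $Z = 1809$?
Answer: $2789607$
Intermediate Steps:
$R{\left(E,X \right)} = -200 + 10 X$
$R{\left(537,Z \right)} - \left(-2153166 - 618551\right) = \left(-200 + 10 \cdot 1809\right) - \left(-2153166 - 618551\right) = \left(-200 + 18090\right) - -2771717 = 17890 + 2771717 = 2789607$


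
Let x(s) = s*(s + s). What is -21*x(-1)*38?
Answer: -1596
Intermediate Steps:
x(s) = 2*s**2 (x(s) = s*(2*s) = 2*s**2)
-21*x(-1)*38 = -42*(-1)**2*38 = -42*38 = -1596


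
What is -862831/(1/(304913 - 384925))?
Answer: 69036833972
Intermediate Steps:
-862831/(1/(304913 - 384925)) = -862831/(1/(-80012)) = -862831/(-1/80012) = -862831*(-80012) = 69036833972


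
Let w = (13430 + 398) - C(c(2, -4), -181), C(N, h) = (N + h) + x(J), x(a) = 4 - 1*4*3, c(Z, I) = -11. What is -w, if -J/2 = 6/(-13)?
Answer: -14028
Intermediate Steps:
J = 12/13 (J = -12/(-13) = -12*(-1)/13 = -2*(-6/13) = 12/13 ≈ 0.92308)
x(a) = -8 (x(a) = 4 - 4*3 = 4 - 12 = -8)
C(N, h) = -8 + N + h (C(N, h) = (N + h) - 8 = -8 + N + h)
w = 14028 (w = (13430 + 398) - (-8 - 11 - 181) = 13828 - 1*(-200) = 13828 + 200 = 14028)
-w = -1*14028 = -14028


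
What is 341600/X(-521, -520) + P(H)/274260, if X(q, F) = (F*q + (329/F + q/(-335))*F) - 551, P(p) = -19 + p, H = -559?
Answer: 223806847843/177118890690 ≈ 1.2636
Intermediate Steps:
X(q, F) = -551 + F*q + F*(329/F - q/335) (X(q, F) = (F*q + (329/F + q*(-1/335))*F) - 551 = (F*q + (329/F - q/335)*F) - 551 = (F*q + F*(329/F - q/335)) - 551 = -551 + F*q + F*(329/F - q/335))
341600/X(-521, -520) + P(H)/274260 = 341600/(-222 + (334/335)*(-520)*(-521)) + (-19 - 559)/274260 = 341600/(-222 + 18097456/67) - 578*1/274260 = 341600/(18082582/67) - 289/137130 = 341600*(67/18082582) - 289/137130 = 1634800/1291613 - 289/137130 = 223806847843/177118890690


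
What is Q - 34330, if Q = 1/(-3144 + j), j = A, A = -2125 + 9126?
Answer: -132410809/3857 ≈ -34330.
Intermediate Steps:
A = 7001
j = 7001
Q = 1/3857 (Q = 1/(-3144 + 7001) = 1/3857 ≈ 0.00025927)
Q - 34330 = 1/3857 - 34330 = -132410809/3857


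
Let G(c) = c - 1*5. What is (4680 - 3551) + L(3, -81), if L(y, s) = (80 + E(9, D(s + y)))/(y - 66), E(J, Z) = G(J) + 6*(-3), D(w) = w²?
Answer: 23687/21 ≈ 1128.0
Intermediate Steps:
G(c) = -5 + c (G(c) = c - 5 = -5 + c)
E(J, Z) = -23 + J (E(J, Z) = (-5 + J) + 6*(-3) = (-5 + J) - 18 = -23 + J)
L(y, s) = 66/(-66 + y) (L(y, s) = (80 + (-23 + 9))/(y - 66) = (80 - 14)/(-66 + y) = 66/(-66 + y))
(4680 - 3551) + L(3, -81) = (4680 - 3551) + 66/(-66 + 3) = 1129 + 66/(-63) = 1129 + 66*(-1/63) = 1129 - 22/21 = 23687/21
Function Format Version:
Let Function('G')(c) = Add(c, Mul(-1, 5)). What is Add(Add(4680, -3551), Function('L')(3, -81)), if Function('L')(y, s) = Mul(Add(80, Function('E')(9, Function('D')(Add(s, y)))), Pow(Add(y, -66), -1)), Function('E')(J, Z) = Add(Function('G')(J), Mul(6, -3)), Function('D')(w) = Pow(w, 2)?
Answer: Rational(23687, 21) ≈ 1128.0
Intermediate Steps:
Function('G')(c) = Add(-5, c) (Function('G')(c) = Add(c, -5) = Add(-5, c))
Function('E')(J, Z) = Add(-23, J) (Function('E')(J, Z) = Add(Add(-5, J), Mul(6, -3)) = Add(Add(-5, J), -18) = Add(-23, J))
Function('L')(y, s) = Mul(66, Pow(Add(-66, y), -1)) (Function('L')(y, s) = Mul(Add(80, Add(-23, 9)), Pow(Add(y, -66), -1)) = Mul(Add(80, -14), Pow(Add(-66, y), -1)) = Mul(66, Pow(Add(-66, y), -1)))
Add(Add(4680, -3551), Function('L')(3, -81)) = Add(Add(4680, -3551), Mul(66, Pow(Add(-66, 3), -1))) = Add(1129, Mul(66, Pow(-63, -1))) = Add(1129, Mul(66, Rational(-1, 63))) = Add(1129, Rational(-22, 21)) = Rational(23687, 21)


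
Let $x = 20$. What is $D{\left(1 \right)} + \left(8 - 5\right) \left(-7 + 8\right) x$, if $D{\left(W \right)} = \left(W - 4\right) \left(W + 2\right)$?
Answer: $51$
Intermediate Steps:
$D{\left(W \right)} = \left(-4 + W\right) \left(2 + W\right)$
$D{\left(1 \right)} + \left(8 - 5\right) \left(-7 + 8\right) x = \left(-8 + 1^{2} - 2\right) + \left(8 - 5\right) \left(-7 + 8\right) 20 = \left(-8 + 1 - 2\right) + 3 \cdot 1 \cdot 20 = -9 + 3 \cdot 20 = -9 + 60 = 51$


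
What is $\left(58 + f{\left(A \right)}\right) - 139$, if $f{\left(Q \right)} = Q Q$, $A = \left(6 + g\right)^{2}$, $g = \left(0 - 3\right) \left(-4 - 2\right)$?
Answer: $331695$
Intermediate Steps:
$g = 18$ ($g = \left(-3\right) \left(-6\right) = 18$)
$A = 576$ ($A = \left(6 + 18\right)^{2} = 24^{2} = 576$)
$f{\left(Q \right)} = Q^{2}$
$\left(58 + f{\left(A \right)}\right) - 139 = \left(58 + 576^{2}\right) - 139 = \left(58 + 331776\right) - 139 = 331834 - 139 = 331695$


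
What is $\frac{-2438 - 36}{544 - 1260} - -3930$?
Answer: $\frac{1408177}{358} \approx 3933.5$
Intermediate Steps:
$\frac{-2438 - 36}{544 - 1260} - -3930 = - \frac{2474}{544 - 1260} + 3930 = - \frac{2474}{-716} + 3930 = \left(-2474\right) \left(- \frac{1}{716}\right) + 3930 = \frac{1237}{358} + 3930 = \frac{1408177}{358}$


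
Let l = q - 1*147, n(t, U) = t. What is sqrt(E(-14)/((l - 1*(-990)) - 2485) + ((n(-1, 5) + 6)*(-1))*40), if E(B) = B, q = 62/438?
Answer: I*sqrt(25856583065378)/359567 ≈ 14.142*I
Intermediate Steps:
q = 31/219 (q = 62*(1/438) = 31/219 ≈ 0.14155)
l = -32162/219 (l = 31/219 - 1*147 = 31/219 - 147 = -32162/219 ≈ -146.86)
sqrt(E(-14)/((l - 1*(-990)) - 2485) + ((n(-1, 5) + 6)*(-1))*40) = sqrt(-14/((-32162/219 - 1*(-990)) - 2485) + ((-1 + 6)*(-1))*40) = sqrt(-14/((-32162/219 + 990) - 2485) + (5*(-1))*40) = sqrt(-14/(184648/219 - 2485) - 5*40) = sqrt(-14/(-359567/219) - 200) = sqrt(-14*(-219/359567) - 200) = sqrt(3066/359567 - 200) = sqrt(-71910334/359567) = I*sqrt(25856583065378)/359567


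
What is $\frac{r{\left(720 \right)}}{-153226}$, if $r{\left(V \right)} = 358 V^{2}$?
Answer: $- \frac{92793600}{76613} \approx -1211.2$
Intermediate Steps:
$\frac{r{\left(720 \right)}}{-153226} = \frac{358 \cdot 720^{2}}{-153226} = 358 \cdot 518400 \left(- \frac{1}{153226}\right) = 185587200 \left(- \frac{1}{153226}\right) = - \frac{92793600}{76613}$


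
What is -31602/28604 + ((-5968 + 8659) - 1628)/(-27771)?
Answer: -454012597/397180842 ≈ -1.1431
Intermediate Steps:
-31602/28604 + ((-5968 + 8659) - 1628)/(-27771) = -31602*1/28604 + (2691 - 1628)*(-1/27771) = -15801/14302 + 1063*(-1/27771) = -15801/14302 - 1063/27771 = -454012597/397180842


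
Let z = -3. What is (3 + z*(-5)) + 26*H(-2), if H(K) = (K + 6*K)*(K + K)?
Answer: 1474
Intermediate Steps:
H(K) = 14*K**2 (H(K) = (7*K)*(2*K) = 14*K**2)
(3 + z*(-5)) + 26*H(-2) = (3 - 3*(-5)) + 26*(14*(-2)**2) = (3 + 15) + 26*(14*4) = 18 + 26*56 = 18 + 1456 = 1474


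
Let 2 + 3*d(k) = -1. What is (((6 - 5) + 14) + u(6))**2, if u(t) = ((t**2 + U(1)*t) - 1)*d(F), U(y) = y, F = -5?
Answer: 676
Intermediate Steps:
d(k) = -1 (d(k) = -2/3 + (1/3)*(-1) = -2/3 - 1/3 = -1)
u(t) = 1 - t - t**2 (u(t) = ((t**2 + 1*t) - 1)*(-1) = ((t**2 + t) - 1)*(-1) = ((t + t**2) - 1)*(-1) = (-1 + t + t**2)*(-1) = 1 - t - t**2)
(((6 - 5) + 14) + u(6))**2 = (((6 - 5) + 14) + (1 - 1*6 - 1*6**2))**2 = ((1 + 14) + (1 - 6 - 1*36))**2 = (15 + (1 - 6 - 36))**2 = (15 - 41)**2 = (-26)**2 = 676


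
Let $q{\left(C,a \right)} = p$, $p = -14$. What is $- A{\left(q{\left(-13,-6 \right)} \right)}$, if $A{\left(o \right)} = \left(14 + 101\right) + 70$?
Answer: $-185$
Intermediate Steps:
$q{\left(C,a \right)} = -14$
$A{\left(o \right)} = 185$ ($A{\left(o \right)} = 115 + 70 = 185$)
$- A{\left(q{\left(-13,-6 \right)} \right)} = \left(-1\right) 185 = -185$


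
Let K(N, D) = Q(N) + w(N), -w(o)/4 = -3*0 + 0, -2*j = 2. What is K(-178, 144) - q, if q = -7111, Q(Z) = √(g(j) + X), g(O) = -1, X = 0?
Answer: 7111 + I ≈ 7111.0 + 1.0*I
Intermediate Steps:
j = -1 (j = -½*2 = -1)
w(o) = 0 (w(o) = -4*(-3*0 + 0) = -4*(0 + 0) = -4*0 = 0)
Q(Z) = I (Q(Z) = √(-1 + 0) = √(-1) = I)
K(N, D) = I (K(N, D) = I + 0 = I)
K(-178, 144) - q = I - 1*(-7111) = I + 7111 = 7111 + I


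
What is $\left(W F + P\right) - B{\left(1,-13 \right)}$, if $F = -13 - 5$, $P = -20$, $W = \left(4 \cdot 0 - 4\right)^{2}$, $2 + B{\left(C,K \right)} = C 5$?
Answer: $-311$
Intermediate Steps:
$B{\left(C,K \right)} = -2 + 5 C$ ($B{\left(C,K \right)} = -2 + C 5 = -2 + 5 C$)
$W = 16$ ($W = \left(0 - 4\right)^{2} = \left(-4\right)^{2} = 16$)
$F = -18$ ($F = -13 - 5 = -18$)
$\left(W F + P\right) - B{\left(1,-13 \right)} = \left(16 \left(-18\right) - 20\right) - \left(-2 + 5 \cdot 1\right) = \left(-288 - 20\right) - \left(-2 + 5\right) = -308 - 3 = -311$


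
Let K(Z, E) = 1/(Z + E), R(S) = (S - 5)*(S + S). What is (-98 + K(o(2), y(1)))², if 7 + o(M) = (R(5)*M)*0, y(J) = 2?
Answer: 241081/25 ≈ 9643.2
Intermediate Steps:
R(S) = 2*S*(-5 + S) (R(S) = (-5 + S)*(2*S) = 2*S*(-5 + S))
o(M) = -7 (o(M) = -7 + ((2*5*(-5 + 5))*M)*0 = -7 + ((2*5*0)*M)*0 = -7 + (0*M)*0 = -7 + 0*0 = -7 + 0 = -7)
K(Z, E) = 1/(E + Z)
(-98 + K(o(2), y(1)))² = (-98 + 1/(2 - 7))² = (-98 + 1/(-5))² = (-98 - ⅕)² = (-491/5)² = 241081/25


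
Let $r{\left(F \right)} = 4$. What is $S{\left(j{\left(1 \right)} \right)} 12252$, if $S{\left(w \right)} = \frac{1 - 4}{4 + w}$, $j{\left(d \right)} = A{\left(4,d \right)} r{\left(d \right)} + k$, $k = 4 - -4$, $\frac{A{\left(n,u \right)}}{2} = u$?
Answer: $- \frac{9189}{5} \approx -1837.8$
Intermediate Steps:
$A{\left(n,u \right)} = 2 u$
$k = 8$ ($k = 4 + 4 = 8$)
$j{\left(d \right)} = 8 + 8 d$ ($j{\left(d \right)} = 2 d 4 + 8 = 8 d + 8 = 8 + 8 d$)
$S{\left(w \right)} = - \frac{3}{4 + w}$
$S{\left(j{\left(1 \right)} \right)} 12252 = - \frac{3}{4 + \left(8 + 8 \cdot 1\right)} 12252 = - \frac{3}{4 + \left(8 + 8\right)} 12252 = - \frac{3}{4 + 16} \cdot 12252 = - \frac{3}{20} \cdot 12252 = \left(-3\right) \frac{1}{20} \cdot 12252 = \left(- \frac{3}{20}\right) 12252 = - \frac{9189}{5}$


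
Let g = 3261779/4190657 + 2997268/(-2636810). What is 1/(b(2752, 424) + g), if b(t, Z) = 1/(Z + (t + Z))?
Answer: -75056374760400/26876113845331 ≈ -2.7927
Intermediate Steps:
b(t, Z) = 1/(t + 2*Z) (b(t, Z) = 1/(Z + (Z + t)) = 1/(t + 2*Z))
g = -37356892831/104244964945 (g = 3261779*(1/4190657) + 2997268*(-1/2636810) = 61543/79069 - 1498634/1318405 = -37356892831/104244964945 ≈ -0.35836)
1/(b(2752, 424) + g) = 1/(1/(2752 + 2*424) - 37356892831/104244964945) = 1/(1/(2752 + 848) - 37356892831/104244964945) = 1/(1/3600 - 37356892831/104244964945) = 1/(-26876113845331/75056374760400) = -75056374760400/26876113845331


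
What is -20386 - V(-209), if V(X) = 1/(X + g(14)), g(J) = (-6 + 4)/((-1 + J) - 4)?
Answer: -38386829/1883 ≈ -20386.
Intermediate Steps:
g(J) = -2/(-5 + J)
V(X) = 1/(-2/9 + X) (V(X) = 1/(X - 2/(-5 + 14)) = 1/(X - 2/9) = 1/(-2/9 + X))
-20386 - V(-209) = -20386 - 9/(-2 + 9*(-209)) = -20386 - 9/(-2 - 1881) = -20386 - 9/(-1883) = -20386 - 9*(-1)/1883 = -20386 - 1*(-9/1883) = -20386 + 9/1883 = -38386829/1883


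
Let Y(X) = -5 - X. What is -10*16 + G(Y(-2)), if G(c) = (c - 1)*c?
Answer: -148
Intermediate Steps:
G(c) = c*(-1 + c) (G(c) = (-1 + c)*c = c*(-1 + c))
-10*16 + G(Y(-2)) = -10*16 + (-5 - 1*(-2))*(-1 + (-5 - 1*(-2))) = -160 + (-5 + 2)*(-1 + (-5 + 2)) = -160 - 3*(-1 - 3) = -160 - 3*(-4) = -160 + 12 = -148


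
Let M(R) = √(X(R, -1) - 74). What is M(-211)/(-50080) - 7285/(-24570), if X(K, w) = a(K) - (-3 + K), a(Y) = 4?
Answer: 9113449/30761640 ≈ 0.29626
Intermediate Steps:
X(K, w) = 7 - K (X(K, w) = 4 - (-3 + K) = 4 + (3 - K) = 7 - K)
M(R) = √(-67 - R) (M(R) = √((7 - R) - 74) = √(-67 - R))
M(-211)/(-50080) - 7285/(-24570) = √(-67 - 1*(-211))/(-50080) - 7285/(-24570) = √(-67 + 211)*(-1/50080) - 7285*(-1/24570) = √144*(-1/50080) + 1457/4914 = 12*(-1/50080) + 1457/4914 = -3/12520 + 1457/4914 = 9113449/30761640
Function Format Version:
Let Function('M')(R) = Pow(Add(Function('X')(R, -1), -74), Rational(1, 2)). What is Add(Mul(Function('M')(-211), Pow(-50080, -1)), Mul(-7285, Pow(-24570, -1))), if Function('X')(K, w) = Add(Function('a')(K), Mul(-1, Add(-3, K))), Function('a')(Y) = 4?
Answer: Rational(9113449, 30761640) ≈ 0.29626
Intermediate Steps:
Function('X')(K, w) = Add(7, Mul(-1, K)) (Function('X')(K, w) = Add(4, Mul(-1, Add(-3, K))) = Add(4, Add(3, Mul(-1, K))) = Add(7, Mul(-1, K)))
Function('M')(R) = Pow(Add(-67, Mul(-1, R)), Rational(1, 2)) (Function('M')(R) = Pow(Add(Add(7, Mul(-1, R)), -74), Rational(1, 2)) = Pow(Add(-67, Mul(-1, R)), Rational(1, 2)))
Add(Mul(Function('M')(-211), Pow(-50080, -1)), Mul(-7285, Pow(-24570, -1))) = Add(Mul(Pow(Add(-67, Mul(-1, -211)), Rational(1, 2)), Pow(-50080, -1)), Mul(-7285, Pow(-24570, -1))) = Add(Mul(Pow(Add(-67, 211), Rational(1, 2)), Rational(-1, 50080)), Mul(-7285, Rational(-1, 24570))) = Add(Mul(Pow(144, Rational(1, 2)), Rational(-1, 50080)), Rational(1457, 4914)) = Add(Mul(12, Rational(-1, 50080)), Rational(1457, 4914)) = Add(Rational(-3, 12520), Rational(1457, 4914)) = Rational(9113449, 30761640)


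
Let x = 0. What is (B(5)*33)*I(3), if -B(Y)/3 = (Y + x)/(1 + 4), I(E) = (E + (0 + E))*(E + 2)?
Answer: -2970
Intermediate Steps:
I(E) = 2*E*(2 + E) (I(E) = (E + E)*(2 + E) = (2*E)*(2 + E) = 2*E*(2 + E))
B(Y) = -3*Y/5 (B(Y) = -3*(Y + 0)/(1 + 4) = -3*Y/5)
(B(5)*33)*I(3) = (-3/5*5*33)*(2*3*(2 + 3)) = (-3*33)*(2*3*5) = -99*30 = -2970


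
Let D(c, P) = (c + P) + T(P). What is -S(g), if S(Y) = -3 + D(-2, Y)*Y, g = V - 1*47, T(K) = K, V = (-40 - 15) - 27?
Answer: -33537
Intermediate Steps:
V = -82 (V = -55 - 27 = -82)
D(c, P) = c + 2*P (D(c, P) = (c + P) + P = (P + c) + P = c + 2*P)
g = -129 (g = -82 - 1*47 = -82 - 47 = -129)
S(Y) = -3 + Y*(-2 + 2*Y) (S(Y) = -3 + (-2 + 2*Y)*Y = -3 + Y*(-2 + 2*Y))
-S(g) = -(-3 + 2*(-129)*(-1 - 129)) = -(-3 + 2*(-129)*(-130)) = -(-3 + 33540) = -1*33537 = -33537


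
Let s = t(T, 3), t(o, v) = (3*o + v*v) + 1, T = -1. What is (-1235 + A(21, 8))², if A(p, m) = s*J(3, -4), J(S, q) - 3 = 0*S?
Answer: 1473796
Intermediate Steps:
t(o, v) = 1 + v² + 3*o (t(o, v) = (3*o + v²) + 1 = (v² + 3*o) + 1 = 1 + v² + 3*o)
s = 7 (s = 1 + 3² + 3*(-1) = 1 + 9 - 3 = 7)
J(S, q) = 3 (J(S, q) = 3 + 0*S = 3 + 0 = 3)
A(p, m) = 21 (A(p, m) = 7*3 = 21)
(-1235 + A(21, 8))² = (-1235 + 21)² = (-1214)² = 1473796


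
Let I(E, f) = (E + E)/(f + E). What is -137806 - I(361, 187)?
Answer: -37759205/274 ≈ -1.3781e+5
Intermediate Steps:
I(E, f) = 2*E/(E + f) (I(E, f) = (2*E)/(E + f) = 2*E/(E + f))
-137806 - I(361, 187) = -137806 - 2*361/(361 + 187) = -137806 - 2*361/548 = -137806 - 1*361/274 = -137806 - 361/274 = -37759205/274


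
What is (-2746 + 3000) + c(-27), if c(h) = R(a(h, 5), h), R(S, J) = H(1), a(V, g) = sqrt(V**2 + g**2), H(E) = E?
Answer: 255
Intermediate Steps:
R(S, J) = 1
c(h) = 1
(-2746 + 3000) + c(-27) = (-2746 + 3000) + 1 = 254 + 1 = 255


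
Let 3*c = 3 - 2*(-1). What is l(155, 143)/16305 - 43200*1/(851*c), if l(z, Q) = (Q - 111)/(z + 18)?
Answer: -73114201568/2400471015 ≈ -30.458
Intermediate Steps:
l(z, Q) = (-111 + Q)/(18 + z)
c = 5/3 (c = (3 - 2*(-1))/3 = (3 + 2)/3 = (⅓)*5 = 5/3 ≈ 1.6667)
l(155, 143)/16305 - 43200*1/(851*c) = ((-111 + 143)/(18 + 155))/16305 - 43200/(851*(5/3)) = (32/173)*(1/16305) - 43200/4255/3 = ((1/173)*32)*(1/16305) - 43200*3/4255 = (32/173)*(1/16305) - 25920/851 = 32/2820765 - 25920/851 = -73114201568/2400471015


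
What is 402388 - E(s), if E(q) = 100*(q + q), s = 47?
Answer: 392988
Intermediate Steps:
E(q) = 200*q (E(q) = 100*(2*q) = 200*q)
402388 - E(s) = 402388 - 200*47 = 402388 - 1*9400 = 402388 - 9400 = 392988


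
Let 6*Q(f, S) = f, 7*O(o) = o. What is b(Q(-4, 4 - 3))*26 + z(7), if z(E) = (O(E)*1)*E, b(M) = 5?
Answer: 137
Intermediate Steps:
O(o) = o/7
Q(f, S) = f/6
z(E) = E²/7 (z(E) = ((E/7)*1)*E = (E/7)*E = E²/7)
b(Q(-4, 4 - 3))*26 + z(7) = 5*26 + (⅐)*7² = 130 + (⅐)*49 = 130 + 7 = 137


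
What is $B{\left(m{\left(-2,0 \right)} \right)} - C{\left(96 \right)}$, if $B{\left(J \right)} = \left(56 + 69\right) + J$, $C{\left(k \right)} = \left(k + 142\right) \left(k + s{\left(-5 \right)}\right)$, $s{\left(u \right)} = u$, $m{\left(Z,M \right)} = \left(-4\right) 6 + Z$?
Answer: $-21559$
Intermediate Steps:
$m{\left(Z,M \right)} = -24 + Z$
$C{\left(k \right)} = \left(-5 + k\right) \left(142 + k\right)$ ($C{\left(k \right)} = \left(k + 142\right) \left(k - 5\right) = \left(142 + k\right) \left(-5 + k\right) = \left(-5 + k\right) \left(142 + k\right)$)
$B{\left(J \right)} = 125 + J$
$B{\left(m{\left(-2,0 \right)} \right)} - C{\left(96 \right)} = \left(125 - 26\right) - \left(-710 + 96^{2} + 137 \cdot 96\right) = \left(125 - 26\right) - \left(-710 + 9216 + 13152\right) = 99 - 21658 = -21559$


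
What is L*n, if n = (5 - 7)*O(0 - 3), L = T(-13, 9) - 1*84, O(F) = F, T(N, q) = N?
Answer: -582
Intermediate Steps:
L = -97 (L = -13 - 1*84 = -13 - 84 = -97)
n = 6 (n = (5 - 7)*(0 - 3) = -2*(-3) = 6)
L*n = -97*6 = -582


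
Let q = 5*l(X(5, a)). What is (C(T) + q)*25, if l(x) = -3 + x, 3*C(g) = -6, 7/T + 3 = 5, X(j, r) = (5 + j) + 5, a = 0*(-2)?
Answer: 1450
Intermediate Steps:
a = 0
X(j, r) = 10 + j
T = 7/2 (T = 7/(-3 + 5) = 7/2 ≈ 3.5000)
C(g) = -2 (C(g) = (1/3)*(-6) = -2)
q = 60 (q = 5*(-3 + (10 + 5)) = 5*(-3 + 15) = 5*12 = 60)
(C(T) + q)*25 = (-2 + 60)*25 = 58*25 = 1450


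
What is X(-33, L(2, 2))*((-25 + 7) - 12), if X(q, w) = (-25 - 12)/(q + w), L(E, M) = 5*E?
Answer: -1110/23 ≈ -48.261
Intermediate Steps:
X(q, w) = -37/(q + w)
X(-33, L(2, 2))*((-25 + 7) - 12) = (-37/(-33 + 5*2))*((-25 + 7) - 12) = (-37/(-33 + 10))*(-18 - 12) = -37/(-23)*(-30) = -37*(-1/23)*(-30) = (37/23)*(-30) = -1110/23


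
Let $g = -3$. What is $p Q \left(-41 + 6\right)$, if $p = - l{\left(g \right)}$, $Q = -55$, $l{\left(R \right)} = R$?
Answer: $5775$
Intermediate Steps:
$p = 3$ ($p = \left(-1\right) \left(-3\right) = 3$)
$p Q \left(-41 + 6\right) = 3 \left(-55\right) \left(-41 + 6\right) = \left(-165\right) \left(-35\right) = 5775$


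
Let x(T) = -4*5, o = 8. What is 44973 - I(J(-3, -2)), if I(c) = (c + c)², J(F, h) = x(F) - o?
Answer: 41837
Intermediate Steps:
x(T) = -20
J(F, h) = -28 (J(F, h) = -20 - 1*8 = -20 - 8 = -28)
I(c) = 4*c² (I(c) = (2*c)² = 4*c²)
44973 - I(J(-3, -2)) = 44973 - 4*(-28)² = 44973 - 4*784 = 44973 - 1*3136 = 44973 - 3136 = 41837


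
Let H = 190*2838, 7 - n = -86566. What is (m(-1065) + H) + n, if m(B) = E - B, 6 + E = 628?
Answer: 627480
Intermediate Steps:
n = 86573 (n = 7 - 1*(-86566) = 7 + 86566 = 86573)
E = 622 (E = -6 + 628 = 622)
H = 539220
m(B) = 622 - B
(m(-1065) + H) + n = ((622 - 1*(-1065)) + 539220) + 86573 = ((622 + 1065) + 539220) + 86573 = (1687 + 539220) + 86573 = 540907 + 86573 = 627480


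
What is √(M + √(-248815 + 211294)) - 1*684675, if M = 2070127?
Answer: -684675 + √(2070127 + 3*I*√4169) ≈ -6.8324e+5 + 0.067315*I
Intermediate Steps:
√(M + √(-248815 + 211294)) - 1*684675 = √(2070127 + √(-248815 + 211294)) - 1*684675 = √(2070127 + √(-37521)) - 684675 = √(2070127 + 3*I*√4169) - 684675 = -684675 + √(2070127 + 3*I*√4169)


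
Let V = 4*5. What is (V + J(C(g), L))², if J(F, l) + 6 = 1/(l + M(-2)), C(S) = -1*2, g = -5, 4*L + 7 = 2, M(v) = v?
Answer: 31684/169 ≈ 187.48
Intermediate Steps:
L = -5/4 (L = -7/4 + (¼)*2 = -7/4 + ½ = -5/4 ≈ -1.2500)
C(S) = -2
V = 20
J(F, l) = -6 + 1/(-2 + l) (J(F, l) = -6 + 1/(l - 2) = -6 + 1/(-2 + l))
(V + J(C(g), L))² = (20 + (13 - 6*(-5/4))/(-2 - 5/4))² = (20 + (13 + 15/2)/(-13/4))² = (20 - 4/13*41/2)² = (20 - 82/13)² = (178/13)² = 31684/169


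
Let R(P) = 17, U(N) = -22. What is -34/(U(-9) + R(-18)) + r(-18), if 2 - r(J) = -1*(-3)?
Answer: 29/5 ≈ 5.8000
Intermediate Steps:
r(J) = -1 (r(J) = 2 - (-1)*(-3) = 2 - 1*3 = 2 - 3 = -1)
-34/(U(-9) + R(-18)) + r(-18) = -34/(-22 + 17) - 1 = -34/(-5) - 1 = -34*(-1/5) - 1 = 34/5 - 1 = 29/5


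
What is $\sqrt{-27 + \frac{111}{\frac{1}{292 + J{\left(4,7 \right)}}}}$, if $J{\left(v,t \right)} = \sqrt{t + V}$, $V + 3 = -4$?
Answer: $\sqrt{32385} \approx 179.96$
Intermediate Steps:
$V = -7$ ($V = -3 - 4 = -7$)
$J{\left(v,t \right)} = \sqrt{-7 + t}$ ($J{\left(v,t \right)} = \sqrt{t - 7} = \sqrt{-7 + t}$)
$\sqrt{-27 + \frac{111}{\frac{1}{292 + J{\left(4,7 \right)}}}} = \sqrt{-27 + \frac{111}{\frac{1}{292 + \sqrt{-7 + 7}}}} = \sqrt{-27 + \frac{111}{\frac{1}{292 + \sqrt{0}}}} = \sqrt{-27 + \frac{111}{\frac{1}{292 + 0}}} = \sqrt{-27 + \frac{111}{\frac{1}{292}}} = \sqrt{-27 + 111 \frac{1}{\frac{1}{292}}} = \sqrt{-27 + 111 \cdot 292} = \sqrt{-27 + 32412} = \sqrt{32385}$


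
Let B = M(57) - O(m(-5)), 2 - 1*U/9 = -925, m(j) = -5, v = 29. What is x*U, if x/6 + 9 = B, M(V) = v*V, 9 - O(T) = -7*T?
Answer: 83596860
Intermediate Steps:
O(T) = 9 + 7*T (O(T) = 9 - (-7)*T = 9 + 7*T)
U = 8343 (U = 18 - 9*(-925) = 18 + 8325 = 8343)
M(V) = 29*V
B = 1679 (B = 29*57 - (9 + 7*(-5)) = 1653 - (9 - 35) = 1653 - 1*(-26) = 1653 + 26 = 1679)
x = 10020 (x = -54 + 6*1679 = -54 + 10074 = 10020)
x*U = 10020*8343 = 83596860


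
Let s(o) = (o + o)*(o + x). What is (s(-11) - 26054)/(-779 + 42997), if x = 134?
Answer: -14380/21109 ≈ -0.68123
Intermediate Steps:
s(o) = 2*o*(134 + o) (s(o) = (o + o)*(o + 134) = (2*o)*(134 + o) = 2*o*(134 + o))
(s(-11) - 26054)/(-779 + 42997) = (2*(-11)*(134 - 11) - 26054)/(-779 + 42997) = (2*(-11)*123 - 26054)/42218 = (-2706 - 26054)*(1/42218) = -28760*1/42218 = -14380/21109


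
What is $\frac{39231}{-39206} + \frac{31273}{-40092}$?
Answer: $- \frac{1399469245}{785923476} \approx -1.7807$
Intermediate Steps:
$\frac{39231}{-39206} + \frac{31273}{-40092} = 39231 \left(- \frac{1}{39206}\right) + 31273 \left(- \frac{1}{40092}\right) = - \frac{39231}{39206} - \frac{31273}{40092} = - \frac{1399469245}{785923476}$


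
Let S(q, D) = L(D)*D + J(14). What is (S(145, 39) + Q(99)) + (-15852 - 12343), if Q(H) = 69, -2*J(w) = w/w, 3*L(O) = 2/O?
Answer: -168755/6 ≈ -28126.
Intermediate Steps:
L(O) = 2/(3*O) (L(O) = (2/O)/3 = 2/(3*O))
J(w) = -1/2 (J(w) = -w/(2*w) = -1/2*1 = -1/2)
S(q, D) = 1/6 (S(q, D) = (2/(3*D))*D - 1/2 = 2/3 - 1/2 = 1/6)
(S(145, 39) + Q(99)) + (-15852 - 12343) = (1/6 + 69) + (-15852 - 12343) = 415/6 - 28195 = -168755/6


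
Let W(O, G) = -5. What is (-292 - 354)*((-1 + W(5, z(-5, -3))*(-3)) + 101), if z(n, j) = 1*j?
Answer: -74290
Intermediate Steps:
z(n, j) = j
(-292 - 354)*((-1 + W(5, z(-5, -3))*(-3)) + 101) = (-292 - 354)*((-1 - 5*(-3)) + 101) = -646*((-1 + 15) + 101) = -646*(14 + 101) = -646*115 = -74290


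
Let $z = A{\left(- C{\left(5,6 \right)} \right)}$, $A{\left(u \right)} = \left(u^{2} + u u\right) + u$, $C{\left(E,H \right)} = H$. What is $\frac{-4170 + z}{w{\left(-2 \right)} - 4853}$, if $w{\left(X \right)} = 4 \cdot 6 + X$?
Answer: $\frac{4104}{4831} \approx 0.84951$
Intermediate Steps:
$w{\left(X \right)} = 24 + X$
$A{\left(u \right)} = u + 2 u^{2}$ ($A{\left(u \right)} = \left(u^{2} + u^{2}\right) + u = 2 u^{2} + u = u + 2 u^{2}$)
$z = 66$ ($z = \left(-1\right) 6 \left(1 + 2 \left(\left(-1\right) 6\right)\right) = - 6 \left(1 + 2 \left(-6\right)\right) = - 6 \left(1 - 12\right) = \left(-6\right) \left(-11\right) = 66$)
$\frac{-4170 + z}{w{\left(-2 \right)} - 4853} = \frac{-4170 + 66}{\left(24 - 2\right) - 4853} = - \frac{4104}{22 - 4853} = - \frac{4104}{-4831} = \left(-4104\right) \left(- \frac{1}{4831}\right) = \frac{4104}{4831}$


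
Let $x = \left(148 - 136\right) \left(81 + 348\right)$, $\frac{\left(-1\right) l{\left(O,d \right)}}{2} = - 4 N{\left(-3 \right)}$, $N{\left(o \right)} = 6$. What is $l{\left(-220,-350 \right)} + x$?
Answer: $5196$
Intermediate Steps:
$l{\left(O,d \right)} = 48$ ($l{\left(O,d \right)} = - 2 \left(\left(-4\right) 6\right) = \left(-2\right) \left(-24\right) = 48$)
$x = 5148$ ($x = \left(148 - 136\right) 429 = 12 \cdot 429 = 5148$)
$l{\left(-220,-350 \right)} + x = 48 + 5148 = 5196$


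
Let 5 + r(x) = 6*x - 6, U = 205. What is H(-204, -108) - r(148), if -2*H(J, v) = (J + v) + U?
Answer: -1647/2 ≈ -823.50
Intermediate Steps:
H(J, v) = -205/2 - J/2 - v/2 (H(J, v) = -((J + v) + 205)/2 = -(205 + J + v)/2 = -205/2 - J/2 - v/2)
r(x) = -11 + 6*x (r(x) = -5 + (6*x - 6) = -5 + (-6 + 6*x) = -11 + 6*x)
H(-204, -108) - r(148) = (-205/2 - ½*(-204) - ½*(-108)) - (-11 + 6*148) = (-205/2 + 102 + 54) - (-11 + 888) = 107/2 - 1*877 = 107/2 - 877 = -1647/2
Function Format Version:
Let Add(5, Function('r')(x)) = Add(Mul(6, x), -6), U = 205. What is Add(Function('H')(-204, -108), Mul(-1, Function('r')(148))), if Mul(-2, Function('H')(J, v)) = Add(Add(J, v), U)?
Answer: Rational(-1647, 2) ≈ -823.50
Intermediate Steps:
Function('H')(J, v) = Add(Rational(-205, 2), Mul(Rational(-1, 2), J), Mul(Rational(-1, 2), v)) (Function('H')(J, v) = Mul(Rational(-1, 2), Add(Add(J, v), 205)) = Mul(Rational(-1, 2), Add(205, J, v)) = Add(Rational(-205, 2), Mul(Rational(-1, 2), J), Mul(Rational(-1, 2), v)))
Function('r')(x) = Add(-11, Mul(6, x)) (Function('r')(x) = Add(-5, Add(Mul(6, x), -6)) = Add(-5, Add(-6, Mul(6, x))) = Add(-11, Mul(6, x)))
Add(Function('H')(-204, -108), Mul(-1, Function('r')(148))) = Add(Add(Rational(-205, 2), Mul(Rational(-1, 2), -204), Mul(Rational(-1, 2), -108)), Mul(-1, Add(-11, Mul(6, 148)))) = Add(Add(Rational(-205, 2), 102, 54), Mul(-1, Add(-11, 888))) = Add(Rational(107, 2), Mul(-1, 877)) = Add(Rational(107, 2), -877) = Rational(-1647, 2)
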